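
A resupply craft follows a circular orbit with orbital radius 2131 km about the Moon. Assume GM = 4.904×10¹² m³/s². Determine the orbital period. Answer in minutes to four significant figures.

r = 2131 km = 2.131×10⁶ m.
Kepler's third law: T = 2π√(r³/μ) = 2π√((2.131×10⁶)³ / 4.904×10¹²).
r³/μ = 1.973×10⁶ s², so T = 2π × 1.405×10³ = 8.826×10³ s.
Converting: 8.826×10³ s ÷ 60.00 = 147.1 minutes.

T ≈ 147.1 minutes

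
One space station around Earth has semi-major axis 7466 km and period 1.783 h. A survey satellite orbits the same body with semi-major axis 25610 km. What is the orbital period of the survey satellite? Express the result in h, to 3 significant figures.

Kepler's third law: T² ∝ a³, so T₂ = T₁ (a₂/a₁)^(3/2).
a₂/a₁ = 3.430, (a₂/a₁)^(3/2) = 6.353.
T₂ = 1.783 × 6.353 = 11.33 h.

T₂ ≈ 11.3 h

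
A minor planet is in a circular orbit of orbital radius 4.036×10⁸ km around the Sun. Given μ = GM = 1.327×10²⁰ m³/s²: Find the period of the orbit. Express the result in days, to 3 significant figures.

r = 4.036×10⁸ km = 4.036×10¹¹ m.
Kepler's third law: T = 2π√(r³/μ) = 2π√((4.036×10¹¹)³ / 1.327×10²⁰).
r³/μ = 4.954×10¹⁴ s², so T = 2π × 2.226×10⁷ = 1.399×10⁸ s.
Converting: 1.399×10⁸ s ÷ 86400 = 1619 days.

T ≈ 1620 days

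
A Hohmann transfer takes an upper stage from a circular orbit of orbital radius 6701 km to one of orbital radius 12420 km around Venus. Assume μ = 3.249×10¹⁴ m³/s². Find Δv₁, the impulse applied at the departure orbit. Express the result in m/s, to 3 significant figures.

Δv ≈ 973 m/s

r₁ = 6701 km = 6.701×10⁶ m.
r₂ = 12420 km = 1.242×10⁷ m.
Transfer ellipse a_t = (r₁ + r₂)/2 = 9.560×10⁶ m.
At r₁: circular v_c1 = √(μ/r₁) = 6963 m/s; transfer-periapsis v_p = √[μ(2/r₁ − 1/a_t)] = 7936 m/s.
Δv₁ = v_p − v_c1 = 973.3 m/s.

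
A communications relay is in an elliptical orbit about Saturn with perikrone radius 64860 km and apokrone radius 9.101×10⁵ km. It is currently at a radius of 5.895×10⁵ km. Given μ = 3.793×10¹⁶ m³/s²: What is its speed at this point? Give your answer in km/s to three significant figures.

v ≈ 7.13 km/s

Semi-major axis a = (r_p + r_a)/2 = 4.8748×10⁵ km = 4.875×10⁸ m.
Vis-viva: v² = μ(2/r − 1/a) = 3.793×10¹⁶ × (3.393×10⁻⁹ − 2.051×10⁻⁹) = 5.088×10⁷ m²/s².
v = 7133 m/s = 7.133 km/s.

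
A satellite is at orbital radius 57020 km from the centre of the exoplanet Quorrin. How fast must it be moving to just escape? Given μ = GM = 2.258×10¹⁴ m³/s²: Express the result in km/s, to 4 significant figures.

r = 57020 km = 5.702×10⁷ m.
Escape speed v_esc = √(2μ/r) = √(2 × 2.258×10¹⁴ / 5.702×10⁷) = √(7.920×10⁶) = 2814 m/s.
= 2.814 km/s.

v_esc ≈ 2.814 km/s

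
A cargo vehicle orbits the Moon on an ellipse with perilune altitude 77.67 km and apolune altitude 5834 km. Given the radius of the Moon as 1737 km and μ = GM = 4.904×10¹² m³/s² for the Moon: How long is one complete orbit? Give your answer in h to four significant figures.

T ≈ 8.012 h

r_p = 1737 + 77.67 = 1814.7 km = 1.8147×10⁶ m.
r_a = 1737 + 5834 = 7571.0 km = 7.5710×10⁶ m.
Semi-major axis a = (r_p + r_a)/2 = (1814.7 + 7571.0)/2 = 4692.8 km = 4.693×10⁶ m.
By Kepler's third law T = 2π√(a³/μ) = 2π × 4.591×10³ = 2.884×10⁴ s.
= 8.012 h.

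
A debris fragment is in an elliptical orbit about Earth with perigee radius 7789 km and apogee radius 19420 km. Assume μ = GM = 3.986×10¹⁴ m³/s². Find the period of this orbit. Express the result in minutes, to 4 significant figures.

Semi-major axis a = (r_p + r_a)/2 = (7789.0 + 19420)/2 = 13604 km = 1.360×10⁷ m.
By Kepler's third law T = 2π√(a³/μ) = 2π × 2.513×10³ = 1.579×10⁴ s.
= 263.2 minutes.

T ≈ 263.2 minutes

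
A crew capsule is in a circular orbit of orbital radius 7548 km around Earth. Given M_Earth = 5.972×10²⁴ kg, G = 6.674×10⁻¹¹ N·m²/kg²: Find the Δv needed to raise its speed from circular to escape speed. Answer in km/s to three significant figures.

μ = GM = 6.674×10⁻¹¹ × 5.972×10²⁴ = 3.986×10¹⁴ m³/s².
r = 7548 km = 7.548×10⁶ m.
Circular speed v_c = √(μ/r) = 7267 m/s.
Escape speed v_esc = √(2μ/r) = √2 × v_c = 10280 m/s.
Δv = v_esc − v_c = 3010 m/s = 3.010 km/s.

Δv ≈ 3.01 km/s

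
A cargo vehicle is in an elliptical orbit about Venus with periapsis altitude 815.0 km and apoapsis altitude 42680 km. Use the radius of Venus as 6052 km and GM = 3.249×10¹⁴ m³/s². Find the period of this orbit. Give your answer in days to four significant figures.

T ≈ 0.5914 days

r_p = 6052 + 815.0 = 6867.0 km = 6.8670×10⁶ m.
r_a = 6052 + 42680 = 48732 km = 4.8732×10⁷ m.
Semi-major axis a = (r_p + r_a)/2 = (6867.0 + 48732)/2 = 27800 km = 2.780×10⁷ m.
By Kepler's third law T = 2π√(a³/μ) = 2π × 8.132×10³ = 5.109×10⁴ s.
= 0.5914 days.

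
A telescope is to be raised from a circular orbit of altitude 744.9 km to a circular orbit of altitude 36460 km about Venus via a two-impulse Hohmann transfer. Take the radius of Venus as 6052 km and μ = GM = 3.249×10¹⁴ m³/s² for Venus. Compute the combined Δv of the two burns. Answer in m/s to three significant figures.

r₁ = 6052 + 744.9 = 6796.9 km = 6.7969×10⁶ m.
r₂ = 6052 + 36460 = 42512 km = 4.2512×10⁷ m.
Transfer ellipse a_t = (r₁ + r₂)/2 = 2.465×10⁷ m.
At r₁: circular v_c1 = √(μ/r₁) = 6914 m/s; transfer-periapsis v_p = √[μ(2/r₁ − 1/a_t)] = 9079 m/s.
Δv₁ = v_p − v_c1 = 2165 m/s.
At r₂: circular v_c2 = √(μ/r₂) = 2765 m/s; transfer-apoapsis v_a = √[μ(2/r₂ − 1/a_t)] = 1452 m/s.
Δv₂ = v_c2 − v_a = 1313 m/s.
Total Δv = Δv₁ + Δv₂ = 3478 m/s.

Δv_total ≈ 3480 m/s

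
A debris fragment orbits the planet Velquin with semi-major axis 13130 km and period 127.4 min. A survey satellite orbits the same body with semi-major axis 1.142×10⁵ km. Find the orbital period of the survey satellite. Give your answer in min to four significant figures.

Kepler's third law: T² ∝ a³, so T₂ = T₁ (a₂/a₁)^(3/2).
a₂/a₁ = 8.698, (a₂/a₁)^(3/2) = 25.65.
T₂ = 127.4 × 25.65 = 3268 min.

T₂ ≈ 3268 min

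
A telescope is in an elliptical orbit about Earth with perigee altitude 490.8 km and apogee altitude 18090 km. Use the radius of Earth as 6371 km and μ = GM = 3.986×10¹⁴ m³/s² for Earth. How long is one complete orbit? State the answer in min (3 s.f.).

T ≈ 325 min

r_p = 6371 + 490.8 = 6861.8 km = 6.8618×10⁶ m.
r_a = 6371 + 18090 = 24461 km = 2.4461×10⁷ m.
Semi-major axis a = (r_p + r_a)/2 = (6861.8 + 24461)/2 = 15661 km = 1.566×10⁷ m.
By Kepler's third law T = 2π√(a³/μ) = 2π × 3.104×10³ = 1.951×10⁴ s.
= 325.1 min.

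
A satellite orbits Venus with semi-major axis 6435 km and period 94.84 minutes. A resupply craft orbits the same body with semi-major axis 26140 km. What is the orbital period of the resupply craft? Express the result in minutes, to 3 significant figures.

Kepler's third law: T² ∝ a³, so T₂ = T₁ (a₂/a₁)^(3/2).
a₂/a₁ = 4.062, (a₂/a₁)^(3/2) = 8.187.
T₂ = 94.84 × 8.187 = 776.5 minutes.

T₂ ≈ 776 minutes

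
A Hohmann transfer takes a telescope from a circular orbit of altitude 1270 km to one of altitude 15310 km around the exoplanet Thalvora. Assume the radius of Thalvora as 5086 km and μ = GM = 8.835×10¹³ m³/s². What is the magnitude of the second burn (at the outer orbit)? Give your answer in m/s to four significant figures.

Δv ≈ 646.6 m/s

r₁ = 5086 + 1270 = 6356.0 km = 6.3560×10⁶ m.
r₂ = 5086 + 15310 = 20396 km = 2.0396×10⁷ m.
Transfer ellipse a_t = (r₁ + r₂)/2 = 1.338×10⁷ m.
At r₁: circular v_c1 = √(μ/r₁) = 3728 m/s; transfer-periapsis v_p = √[μ(2/r₁ − 1/a_t)] = 4604 m/s.
At r₂: circular v_c2 = √(μ/r₂) = 2081 m/s; transfer-apoapsis v_a = √[μ(2/r₂ − 1/a_t)] = 1435 m/s.
Δv₂ = v_c2 − v_a = 646.6 m/s.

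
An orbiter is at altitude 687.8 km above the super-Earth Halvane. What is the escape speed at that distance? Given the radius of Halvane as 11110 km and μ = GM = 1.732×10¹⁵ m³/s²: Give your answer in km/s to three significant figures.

v_esc ≈ 17.1 km/s

r = 11110 + 687.8 = 11798 km = 1.1798×10⁷ m.
Escape speed v_esc = √(2μ/r) = √(2 × 1.732×10¹⁵ / 1.180×10⁷) = √(2.936×10⁸) = 17140 m/s.
= 17.14 km/s.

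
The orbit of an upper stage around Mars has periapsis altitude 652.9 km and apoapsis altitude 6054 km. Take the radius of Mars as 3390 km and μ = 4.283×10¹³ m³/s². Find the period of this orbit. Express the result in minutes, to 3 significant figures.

T ≈ 280 minutes

r_p = 3390 + 652.9 = 4042.9 km = 4.0429×10⁶ m.
r_a = 3390 + 6054 = 9444.0 km = 9.4440×10⁶ m.
Semi-major axis a = (r_p + r_a)/2 = (4042.9 + 9444.0)/2 = 6743.4 km = 6.743×10⁶ m.
By Kepler's third law T = 2π√(a³/μ) = 2π × 2.676×10³ = 1.681×10⁴ s.
= 280.2 minutes.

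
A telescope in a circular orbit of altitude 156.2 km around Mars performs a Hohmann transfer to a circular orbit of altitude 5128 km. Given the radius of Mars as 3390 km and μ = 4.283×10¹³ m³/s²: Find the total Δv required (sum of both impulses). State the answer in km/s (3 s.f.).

Δv_total ≈ 1.18 km/s

r₁ = 3390 + 156.2 = 3546.2 km = 3.5462×10⁶ m.
r₂ = 3390 + 5128 = 8518.0 km = 8.5180×10⁶ m.
Transfer ellipse a_t = (r₁ + r₂)/2 = 6.032×10⁶ m.
At r₁: circular v_c1 = √(μ/r₁) = 3475 m/s; transfer-periapsis v_p = √[μ(2/r₁ − 1/a_t)] = 4130 m/s.
Δv₁ = v_p − v_c1 = 654.5 m/s.
At r₂: circular v_c2 = √(μ/r₂) = 2242 m/s; transfer-apoapsis v_a = √[μ(2/r₂ − 1/a_t)] = 1719 m/s.
Δv₂ = v_c2 − v_a = 523.1 m/s.
Total Δv = Δv₁ + Δv₂ = 1178 m/s = 1.178 km/s.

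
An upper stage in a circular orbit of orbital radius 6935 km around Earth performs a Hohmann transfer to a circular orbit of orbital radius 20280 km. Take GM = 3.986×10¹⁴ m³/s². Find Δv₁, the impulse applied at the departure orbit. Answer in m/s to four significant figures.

Δv ≈ 1674 m/s

r₁ = 6935 km = 6.935×10⁶ m.
r₂ = 20280 km = 2.028×10⁷ m.
Transfer ellipse a_t = (r₁ + r₂)/2 = 1.361×10⁷ m.
At r₁: circular v_c1 = √(μ/r₁) = 7581 m/s; transfer-perigee v_p = √[μ(2/r₁ − 1/a_t)] = 9255 m/s.
Δv₁ = v_p − v_c1 = 1674 m/s.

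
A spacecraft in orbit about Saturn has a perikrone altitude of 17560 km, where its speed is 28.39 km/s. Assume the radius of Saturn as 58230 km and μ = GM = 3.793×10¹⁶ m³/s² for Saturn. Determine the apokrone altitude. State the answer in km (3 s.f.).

apokrone altitude ≈ 2.55×10⁵ km

r_p = 58230 + 17560 = 75790 km = 7.579×10⁷ m.
Specific energy ε = v²/2 − μ/r = -9.747×10⁷ J/kg, so a = −μ/(2ε) = 1.946×10⁸ m.
The apsides satisfy r_p + r_a = 2a, so the apokrone radius is 2a − r_p = 3.134×10⁸ m = 3.1337×10⁵ km.
Apokrone altitude = 3.1337×10⁵ − 58230 = 2.5514×10⁵ km.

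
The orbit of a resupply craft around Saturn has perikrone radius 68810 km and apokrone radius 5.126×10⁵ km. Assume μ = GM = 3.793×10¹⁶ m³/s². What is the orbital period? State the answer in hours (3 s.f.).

Semi-major axis a = (r_p + r_a)/2 = (68810 + 5.1260×10⁵)/2 = 2.9070×10⁵ km = 2.907×10⁸ m.
By Kepler's third law T = 2π√(a³/μ) = 2π × 2.545×10⁴ = 1.599×10⁵ s.
= 44.42 hours.

T ≈ 44.4 hours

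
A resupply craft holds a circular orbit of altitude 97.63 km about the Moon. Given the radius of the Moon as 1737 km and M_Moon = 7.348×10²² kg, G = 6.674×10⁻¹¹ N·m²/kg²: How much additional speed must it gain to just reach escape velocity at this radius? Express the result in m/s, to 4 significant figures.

μ = GM = 6.674×10⁻¹¹ × 7.348×10²² = 4.904×10¹² m³/s².
r = 1737 + 97.63 = 1834.6 km = 1.8346×10⁶ m.
Circular speed v_c = √(μ/r) = 1635 m/s.
Escape speed v_esc = √(2μ/r) = √2 × v_c = 2312 m/s.
Δv = v_esc − v_c = 677.2 m/s.

Δv ≈ 677.2 m/s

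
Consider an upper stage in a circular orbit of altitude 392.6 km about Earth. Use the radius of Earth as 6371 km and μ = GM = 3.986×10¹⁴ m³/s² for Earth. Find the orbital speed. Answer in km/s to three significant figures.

v ≈ 7.68 km/s

r = 6371 + 392.6 = 6763.6 km = 6.7636×10⁶ m.
For a circular orbit v = √(μ/r) = √(3.986×10¹⁴ / 6.764×10⁶) = √(5.893×10⁷) = 7677 m/s.
That is 7.677 km/s.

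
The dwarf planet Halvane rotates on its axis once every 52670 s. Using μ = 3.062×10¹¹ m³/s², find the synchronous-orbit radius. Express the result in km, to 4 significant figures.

r_sync ≈ 2781 km

A synchronous orbit has period T, so by Kepler's third law a = (μT²/4π²)^(1/3).
μT²/4π² = 3.062×10¹¹ × (5.267×10⁴)² / 39.48 = 2.152×10¹⁹ m³.
a = 2.781×10⁶ m = 2781.4 km.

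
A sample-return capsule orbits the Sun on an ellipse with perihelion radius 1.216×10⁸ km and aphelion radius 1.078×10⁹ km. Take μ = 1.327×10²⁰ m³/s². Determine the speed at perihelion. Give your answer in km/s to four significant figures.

Semi-major axis a = (r_p + r_a)/2 = 5.9980×10⁸ km = 5.998×10¹¹ m.
Vis-viva: v² = μ(2/r − 1/a) = 1.327×10²⁰ × (1.645×10⁻¹¹ − 1.667×10⁻¹²) = 1.961×10⁹ m²/s².
v = 44290 m/s = 44.29 km/s.

v ≈ 44.29 km/s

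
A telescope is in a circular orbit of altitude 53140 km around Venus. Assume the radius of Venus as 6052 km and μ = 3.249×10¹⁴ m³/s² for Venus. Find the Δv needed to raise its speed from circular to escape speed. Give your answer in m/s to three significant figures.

r = 6052 + 53140 = 59192 km = 5.9192×10⁷ m.
Circular speed v_c = √(μ/r) = 2343 m/s.
Escape speed v_esc = √(2μ/r) = √2 × v_c = 3313 m/s.
Δv = v_esc − v_c = 970.4 m/s.

Δv ≈ 970 m/s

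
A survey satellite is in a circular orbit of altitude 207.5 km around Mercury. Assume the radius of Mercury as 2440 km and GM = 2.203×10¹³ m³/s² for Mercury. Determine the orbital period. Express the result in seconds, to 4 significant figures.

T ≈ 5767 seconds

r = 2440 + 207.5 = 2647.5 km = 2.6475×10⁶ m.
Kepler's third law: T = 2π√(r³/μ) = 2π√((2.648×10⁶)³ / 2.203×10¹³).
r³/μ = 8.424×10⁵ s², so T = 2π × 9.178×10² = 5.767×10³ s.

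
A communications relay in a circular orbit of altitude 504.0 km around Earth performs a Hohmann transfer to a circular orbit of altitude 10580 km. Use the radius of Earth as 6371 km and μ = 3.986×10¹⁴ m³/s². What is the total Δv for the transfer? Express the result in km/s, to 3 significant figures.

r₁ = 6371 + 504.0 = 6875.0 km = 6.8750×10⁶ m.
r₂ = 6371 + 10580 = 16951 km = 1.6951×10⁷ m.
Transfer ellipse a_t = (r₁ + r₂)/2 = 1.191×10⁷ m.
At r₁: circular v_c1 = √(μ/r₁) = 7614 m/s; transfer-perigee v_p = √[μ(2/r₁ − 1/a_t)] = 9083 m/s.
Δv₁ = v_p − v_c1 = 1468 m/s.
At r₂: circular v_c2 = √(μ/r₂) = 4849 m/s; transfer-apogee v_a = √[μ(2/r₂ − 1/a_t)] = 3684 m/s.
Δv₂ = v_c2 − v_a = 1165 m/s.
Total Δv = Δv₁ + Δv₂ = 2634 m/s = 2.634 km/s.

Δv_total ≈ 2.63 km/s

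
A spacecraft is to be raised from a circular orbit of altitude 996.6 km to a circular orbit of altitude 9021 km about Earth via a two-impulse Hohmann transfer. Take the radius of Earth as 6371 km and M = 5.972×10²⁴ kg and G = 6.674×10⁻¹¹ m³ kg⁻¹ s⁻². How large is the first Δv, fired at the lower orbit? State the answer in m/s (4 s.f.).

Δv ≈ 1199 m/s

μ = GM = 6.674×10⁻¹¹ × 5.972×10²⁴ = 3.986×10¹⁴ m³/s².
r₁ = 6371 + 996.6 = 7367.6 km = 7.3676×10⁶ m.
r₂ = 6371 + 9021 = 15392 km = 1.5392×10⁷ m.
Transfer ellipse a_t = (r₁ + r₂)/2 = 1.138×10⁷ m.
At r₁: circular v_c1 = √(μ/r₁) = 7355 m/s; transfer-perigee v_p = √[μ(2/r₁ − 1/a_t)] = 8554 m/s.
Δv₁ = v_p − v_c1 = 1199 m/s.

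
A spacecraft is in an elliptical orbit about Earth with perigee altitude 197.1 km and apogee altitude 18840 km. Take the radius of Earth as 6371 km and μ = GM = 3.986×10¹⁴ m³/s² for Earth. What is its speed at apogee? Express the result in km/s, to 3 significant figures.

r_p = 6371 + 197.1 = 6568.1 km = 6.5681×10⁶ m.
r_a = 6371 + 18840 = 25211 km = 2.5211×10⁷ m.
Semi-major axis a = (r_p + r_a)/2 = 15890 km = 1.589×10⁷ m.
Vis-viva: v² = μ(2/r − 1/a) = 3.986×10¹⁴ × (7.933×10⁻⁸ − 6.293×10⁻⁸) = 6.535×10⁶ m²/s².
v = 2556 m/s = 2.556 km/s.

v ≈ 2.56 km/s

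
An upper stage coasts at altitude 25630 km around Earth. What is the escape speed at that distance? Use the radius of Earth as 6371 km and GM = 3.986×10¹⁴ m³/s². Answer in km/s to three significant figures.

v_esc ≈ 4.99 km/s

r = 6371 + 25630 = 32001 km = 3.2001×10⁷ m.
Escape speed v_esc = √(2μ/r) = √(2 × 3.986×10¹⁴ / 3.200×10⁷) = √(2.491×10⁷) = 4991 m/s.
= 4.991 km/s.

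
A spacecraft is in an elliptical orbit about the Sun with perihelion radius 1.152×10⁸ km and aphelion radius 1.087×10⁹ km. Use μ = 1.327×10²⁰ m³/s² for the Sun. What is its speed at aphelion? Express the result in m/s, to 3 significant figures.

Semi-major axis a = (r_p + r_a)/2 = 6.0110×10⁸ km = 6.011×10¹¹ m.
Vis-viva: v² = μ(2/r − 1/a) = 1.327×10²⁰ × (1.840×10⁻¹² − 1.664×10⁻¹²) = 2.340×10⁷ m²/s².
v = 4837 m/s.

v ≈ 4840 m/s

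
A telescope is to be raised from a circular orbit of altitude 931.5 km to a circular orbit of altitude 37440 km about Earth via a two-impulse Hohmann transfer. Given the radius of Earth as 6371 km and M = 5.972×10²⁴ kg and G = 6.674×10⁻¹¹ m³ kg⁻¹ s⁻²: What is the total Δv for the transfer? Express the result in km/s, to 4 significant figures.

μ = GM = 6.674×10⁻¹¹ × 5.972×10²⁴ = 3.986×10¹⁴ m³/s².
r₁ = 6371 + 931.5 = 7302.5 km = 7.3025×10⁶ m.
r₂ = 6371 + 37440 = 43811 km = 4.3811×10⁷ m.
Transfer ellipse a_t = (r₁ + r₂)/2 = 2.556×10⁷ m.
At r₁: circular v_c1 = √(μ/r₁) = 7388 m/s; transfer-perigee v_p = √[μ(2/r₁ − 1/a_t)] = 9673 m/s.
Δv₁ = v_p − v_c1 = 2285 m/s.
At r₂: circular v_c2 = √(μ/r₂) = 3016 m/s; transfer-apogee v_a = √[μ(2/r₂ − 1/a_t)] = 1612 m/s.
Δv₂ = v_c2 − v_a = 1404 m/s.
Total Δv = Δv₁ + Δv₂ = 3689 m/s = 3.689 km/s.

Δv_total ≈ 3.689 km/s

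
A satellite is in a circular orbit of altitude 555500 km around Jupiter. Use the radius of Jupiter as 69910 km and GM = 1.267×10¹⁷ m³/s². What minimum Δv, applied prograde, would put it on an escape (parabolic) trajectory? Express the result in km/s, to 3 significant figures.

r = 69910 + 555500 = 625410 km = 6.2541×10⁸ m.
Circular speed v_c = √(μ/r) = 14230 m/s.
Escape speed v_esc = √(2μ/r) = √2 × v_c = 20130 m/s.
Δv = v_esc − v_c = 5896 m/s = 5.896 km/s.

Δv ≈ 5.90 km/s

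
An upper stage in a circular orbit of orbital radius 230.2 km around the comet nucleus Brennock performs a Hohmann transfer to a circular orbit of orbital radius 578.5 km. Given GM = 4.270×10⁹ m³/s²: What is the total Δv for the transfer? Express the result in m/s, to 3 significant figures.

Δv_total ≈ 47.8 m/s

r₁ = 230.2 km = 2.302×10⁵ m.
r₂ = 578.5 km = 5.785×10⁵ m.
Transfer ellipse a_t = (r₁ + r₂)/2 = 4.044×10⁵ m.
At r₁: circular v_c1 = √(μ/r₁) = 136.2 m/s; transfer-periapsis v_p = √[μ(2/r₁ − 1/a_t)] = 162.9 m/s.
Δv₁ = v_p − v_c1 = 26.71 m/s.
At r₂: circular v_c2 = √(μ/r₂) = 85.91 m/s; transfer-apoapsis v_a = √[μ(2/r₂ − 1/a_t)] = 64.82 m/s.
Δv₂ = v_c2 − v_a = 21.09 m/s.
Total Δv = Δv₁ + Δv₂ = 47.80 m/s.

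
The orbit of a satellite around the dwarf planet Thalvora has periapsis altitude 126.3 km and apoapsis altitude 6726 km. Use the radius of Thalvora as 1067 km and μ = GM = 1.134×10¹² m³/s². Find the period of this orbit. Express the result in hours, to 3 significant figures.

r_p = 1067 + 126.3 = 1193.3 km = 1.1933×10⁶ m.
r_a = 1067 + 6726 = 7793.0 km = 7.7930×10⁶ m.
Semi-major axis a = (r_p + r_a)/2 = (1193.3 + 7793.0)/2 = 4493.1 km = 4.493×10⁶ m.
By Kepler's third law T = 2π√(a³/μ) = 2π × 8.944×10³ = 5.620×10⁴ s.
= 15.61 hours.

T ≈ 15.6 hours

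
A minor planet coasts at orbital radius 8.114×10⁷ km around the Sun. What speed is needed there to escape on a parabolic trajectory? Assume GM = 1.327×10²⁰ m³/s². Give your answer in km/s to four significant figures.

v_esc ≈ 57.19 km/s

r = 8.114×10⁷ km = 8.114×10¹⁰ m.
Escape speed v_esc = √(2μ/r) = √(2 × 1.327×10²⁰ / 8.114×10¹⁰) = √(3.271×10⁹) = 57190 m/s.
= 57.19 km/s.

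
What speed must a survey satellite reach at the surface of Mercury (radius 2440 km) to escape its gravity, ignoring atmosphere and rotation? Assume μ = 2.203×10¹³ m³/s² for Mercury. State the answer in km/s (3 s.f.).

r = R = 2.440×10⁶ m.
Escape speed v_esc = √(2μ/r) = √(2 × 2.203×10¹³ / 2.440×10⁶) = √(1.806×10⁷) = 4249 m/s.
= 4.249 km/s.

v_esc ≈ 4.25 km/s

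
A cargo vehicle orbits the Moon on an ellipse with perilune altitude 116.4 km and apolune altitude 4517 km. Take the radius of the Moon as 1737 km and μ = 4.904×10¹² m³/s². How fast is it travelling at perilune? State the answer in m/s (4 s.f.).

v ≈ 2020 m/s

r_p = 1737 + 116.4 = 1853.4 km = 1.8534×10⁶ m.
r_a = 1737 + 4517 = 6254.0 km = 6.2540×10⁶ m.
Semi-major axis a = (r_p + r_a)/2 = 4053.7 km = 4.054×10⁶ m.
Vis-viva: v² = μ(2/r − 1/a) = 4.904×10¹² × (1.079×10⁻⁶ − 2.467×10⁻⁷) = 4.082×10⁶ m²/s².
v = 2020 m/s.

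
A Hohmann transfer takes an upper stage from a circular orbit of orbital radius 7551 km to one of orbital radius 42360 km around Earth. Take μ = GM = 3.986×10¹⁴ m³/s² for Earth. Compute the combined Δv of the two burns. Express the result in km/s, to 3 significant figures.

r₁ = 7551 km = 7.551×10⁶ m.
r₂ = 42360 km = 4.236×10⁷ m.
Transfer ellipse a_t = (r₁ + r₂)/2 = 2.496×10⁷ m.
At r₁: circular v_c1 = √(μ/r₁) = 7266 m/s; transfer-perigee v_p = √[μ(2/r₁ − 1/a_t)] = 9466 m/s.
Δv₁ = v_p − v_c1 = 2200 m/s.
At r₂: circular v_c2 = √(μ/r₂) = 3068 m/s; transfer-apogee v_a = √[μ(2/r₂ − 1/a_t)] = 1687 m/s.
Δv₂ = v_c2 − v_a = 1380 m/s.
Total Δv = Δv₁ + Δv₂ = 3581 m/s = 3.581 km/s.

Δv_total ≈ 3.58 km/s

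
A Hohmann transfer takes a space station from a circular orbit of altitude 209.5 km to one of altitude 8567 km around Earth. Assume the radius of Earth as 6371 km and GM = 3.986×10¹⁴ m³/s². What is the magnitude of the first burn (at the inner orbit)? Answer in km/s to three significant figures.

Δv ≈ 1.39 km/s

r₁ = 6371 + 209.5 = 6580.5 km = 6.5805×10⁶ m.
r₂ = 6371 + 8567 = 14938 km = 1.4938×10⁷ m.
Transfer ellipse a_t = (r₁ + r₂)/2 = 1.076×10⁷ m.
At r₁: circular v_c1 = √(μ/r₁) = 7783 m/s; transfer-perigee v_p = √[μ(2/r₁ − 1/a_t)] = 9171 m/s.
Δv₁ = v_p − v_c1 = 1388 m/s.
= 1.388 km/s.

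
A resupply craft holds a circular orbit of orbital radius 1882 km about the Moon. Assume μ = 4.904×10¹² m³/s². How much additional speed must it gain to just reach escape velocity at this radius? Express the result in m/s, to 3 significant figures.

r = 1882 km = 1.882×10⁶ m.
Circular speed v_c = √(μ/r) = 1614 m/s.
Escape speed v_esc = √(2μ/r) = √2 × v_c = 2283 m/s.
Δv = v_esc − v_c = 668.6 m/s.

Δv ≈ 669 m/s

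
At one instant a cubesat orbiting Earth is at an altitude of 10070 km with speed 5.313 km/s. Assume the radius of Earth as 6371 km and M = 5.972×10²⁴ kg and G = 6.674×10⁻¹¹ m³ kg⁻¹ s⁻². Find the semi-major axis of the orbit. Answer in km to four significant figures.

a ≈ 19680 km

μ = GM = 6.674×10⁻¹¹ × 5.972×10²⁴ = 3.986×10¹⁴ m³/s².
r = 6371 + 10070 = 16441 km = 1.644×10⁷ m.
Vis-viva rearranged: 1/a = 2/r − v²/μ = 1.216×10⁻⁷ − 7.082×10⁻⁸ = 5.082×10⁻⁸ m⁻¹.
a = 1.968×10⁷ m = 19676 km.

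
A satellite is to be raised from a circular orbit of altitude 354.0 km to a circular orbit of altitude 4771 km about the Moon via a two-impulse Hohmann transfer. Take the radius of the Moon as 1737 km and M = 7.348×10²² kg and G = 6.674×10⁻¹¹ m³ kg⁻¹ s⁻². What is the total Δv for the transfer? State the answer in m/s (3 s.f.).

μ = GM = 6.674×10⁻¹¹ × 7.348×10²² = 4.904×10¹² m³/s².
r₁ = 1737 + 354.0 = 2091.0 km = 2.0910×10⁶ m.
r₂ = 1737 + 4771 = 6508.0 km = 6.5080×10⁶ m.
Transfer ellipse a_t = (r₁ + r₂)/2 = 4.300×10⁶ m.
At r₁: circular v_c1 = √(μ/r₁) = 1531 m/s; transfer-perilune v_p = √[μ(2/r₁ − 1/a_t)] = 1884 m/s.
Δv₁ = v_p − v_c1 = 352.7 m/s.
At r₂: circular v_c2 = √(μ/r₂) = 868.1 m/s; transfer-apolune v_a = √[μ(2/r₂ − 1/a_t)] = 605.4 m/s.
Δv₂ = v_c2 − v_a = 262.7 m/s.
Total Δv = Δv₁ + Δv₂ = 615.4 m/s.

Δv_total ≈ 615 m/s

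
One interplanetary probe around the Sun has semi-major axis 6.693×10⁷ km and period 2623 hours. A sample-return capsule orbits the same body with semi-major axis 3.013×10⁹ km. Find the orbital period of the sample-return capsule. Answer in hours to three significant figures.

T₂ ≈ 7.92×10⁵ hours

Kepler's third law: T² ∝ a³, so T₂ = T₁ (a₂/a₁)^(3/2).
a₂/a₁ = 45.02, (a₂/a₁)^(3/2) = 302.0.
T₂ = 2623 × 302.0 = 7.923×10⁵ hours.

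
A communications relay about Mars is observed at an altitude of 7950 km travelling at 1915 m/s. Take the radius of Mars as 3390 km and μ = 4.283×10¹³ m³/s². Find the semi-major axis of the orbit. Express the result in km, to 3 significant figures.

a ≈ 11000 km

r = 3390 + 7950 = 11340 km = 1.134×10⁷ m.
Vis-viva rearranged: 1/a = 2/r − v²/μ = 1.764×10⁻⁷ − 8.562×10⁻⁸ = 9.074×10⁻⁸ m⁻¹.
a = 1.102×10⁷ m = 11020 km.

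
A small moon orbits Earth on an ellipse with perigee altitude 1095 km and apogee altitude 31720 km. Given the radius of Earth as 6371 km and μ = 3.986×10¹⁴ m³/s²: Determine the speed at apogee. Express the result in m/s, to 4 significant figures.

r_p = 6371 + 1095 = 7466.0 km = 7.4660×10⁶ m.
r_a = 6371 + 31720 = 38091 km = 3.8091×10⁷ m.
Semi-major axis a = (r_p + r_a)/2 = 22778 km = 2.278×10⁷ m.
Vis-viva: v² = μ(2/r − 1/a) = 3.986×10¹⁴ × (5.251×10⁻⁸ − 4.390×10⁻⁸) = 3.430×10⁶ m²/s².
v = 1852 m/s.

v ≈ 1852 m/s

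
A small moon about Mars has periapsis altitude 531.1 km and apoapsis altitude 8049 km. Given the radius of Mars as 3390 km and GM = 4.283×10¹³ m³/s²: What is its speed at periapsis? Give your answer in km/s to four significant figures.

r_p = 3390 + 531.1 = 3921.1 km = 3.9211×10⁶ m.
r_a = 3390 + 8049 = 11439 km = 1.1439×10⁷ m.
Semi-major axis a = (r_p + r_a)/2 = 7680.1 km = 7.680×10⁶ m.
Vis-viva: v² = μ(2/r − 1/a) = 4.283×10¹³ × (5.101×10⁻⁷ − 1.302×10⁻⁷) = 1.627×10⁷ m²/s².
v = 4034 m/s = 4.034 km/s.

v ≈ 4.034 km/s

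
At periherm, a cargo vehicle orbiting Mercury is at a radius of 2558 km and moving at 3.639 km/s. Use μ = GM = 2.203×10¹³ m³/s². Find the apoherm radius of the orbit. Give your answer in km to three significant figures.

apoherm radius ≈ 8510 km

r_p = 2.558×10⁶ m.
Specific energy ε = v²/2 − μ/r = -1.991×10⁶ J/kg, so a = −μ/(2ε) = 5.532×10⁶ m.
The apsides satisfy r_p + r_a = 2a, so the apoherm radius is 2a − r_p = 8.507×10⁶ m = 8506.6 km.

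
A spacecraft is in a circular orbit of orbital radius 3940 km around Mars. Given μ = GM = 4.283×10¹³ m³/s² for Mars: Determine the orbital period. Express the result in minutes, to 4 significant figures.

T ≈ 125.1 minutes

r = 3940 km = 3.940×10⁶ m.
Kepler's third law: T = 2π√(r³/μ) = 2π√((3.940×10⁶)³ / 4.283×10¹³).
r³/μ = 1.428×10⁶ s², so T = 2π × 1.195×10³ = 7.508×10³ s.
Converting: 7.508×10³ s ÷ 60.00 = 125.1 minutes.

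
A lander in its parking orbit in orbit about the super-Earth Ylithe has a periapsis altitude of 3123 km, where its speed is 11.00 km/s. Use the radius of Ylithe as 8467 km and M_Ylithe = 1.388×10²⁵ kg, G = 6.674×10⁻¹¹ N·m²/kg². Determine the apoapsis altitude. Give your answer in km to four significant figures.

μ = GM = 6.674×10⁻¹¹ × 1.388×10²⁵ = 9.264×10¹⁴ m³/s².
r_p = 8467 + 3123 = 11590 km = 1.159×10⁷ m.
Specific energy ε = v²/2 − μ/r = -1.943×10⁷ J/kg, so a = −μ/(2ε) = 2.384×10⁷ m.
The apsides satisfy r_p + r_a = 2a, so the apoapsis radius is 2a − r_p = 3.609×10⁷ m = 36094 km.
Apoapsis altitude = 36094 − 8467 = 27627 km.

apoapsis altitude ≈ 27630 km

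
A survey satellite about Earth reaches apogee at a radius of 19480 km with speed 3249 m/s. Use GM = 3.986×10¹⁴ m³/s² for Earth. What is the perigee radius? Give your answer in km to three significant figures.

perigee radius ≈ 6770 km

r_a = 1.948×10⁷ m.
Specific energy ε = v²/2 − μ/r = -1.518×10⁷ J/kg, so a = −μ/(2ε) = 1.313×10⁷ m.
The apsides satisfy r_p + r_a = 2a, so the perigee radius is 2a − r_a = 6.771×10⁶ m = 6771.3 km.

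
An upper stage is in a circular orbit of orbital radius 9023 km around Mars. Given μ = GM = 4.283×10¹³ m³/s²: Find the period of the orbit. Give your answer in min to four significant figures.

r = 9023 km = 9.023×10⁶ m.
Kepler's third law: T = 2π√(r³/μ) = 2π√((9.023×10⁶)³ / 4.283×10¹³).
r³/μ = 1.715×10⁷ s², so T = 2π × 4.141×10³ = 2.602×10⁴ s.
Converting: 2.602×10⁴ s ÷ 60.00 = 433.7 min.

T ≈ 433.7 min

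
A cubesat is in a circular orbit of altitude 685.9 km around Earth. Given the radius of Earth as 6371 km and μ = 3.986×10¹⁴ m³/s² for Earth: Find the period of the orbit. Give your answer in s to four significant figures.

r = 6371 + 685.9 = 7056.9 km = 7.0569×10⁶ m.
Kepler's third law: T = 2π√(r³/μ) = 2π√((7.057×10⁶)³ / 3.986×10¹⁴).
r³/μ = 8.817×10⁵ s², so T = 2π × 9.390×10² = 5.900×10³ s.

T ≈ 5900 s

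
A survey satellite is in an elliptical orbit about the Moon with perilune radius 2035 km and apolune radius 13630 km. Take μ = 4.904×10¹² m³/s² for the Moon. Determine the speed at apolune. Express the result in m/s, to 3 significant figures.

Semi-major axis a = (r_p + r_a)/2 = 7832.5 km = 7.832×10⁶ m.
Vis-viva: v² = μ(2/r − 1/a) = 4.904×10¹² × (1.467×10⁻⁷ − 1.277×10⁻⁷) = 9.348×10⁴ m²/s².
v = 305.7 m/s.

v ≈ 306 m/s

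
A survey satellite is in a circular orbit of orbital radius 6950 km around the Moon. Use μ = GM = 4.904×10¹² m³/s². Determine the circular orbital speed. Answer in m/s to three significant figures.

r = 6950 km = 6.950×10⁶ m.
For a circular orbit v = √(μ/r) = √(4.904×10¹² / 6.950×10⁶) = √(7.056×10⁵) = 840.0 m/s.

v ≈ 840 m/s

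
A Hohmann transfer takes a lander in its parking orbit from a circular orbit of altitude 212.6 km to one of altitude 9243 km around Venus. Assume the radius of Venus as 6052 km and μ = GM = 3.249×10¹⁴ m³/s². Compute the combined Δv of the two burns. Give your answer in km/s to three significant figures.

r₁ = 6052 + 212.6 = 6264.6 km = 6.2646×10⁶ m.
r₂ = 6052 + 9243 = 15295 km = 1.5295×10⁷ m.
Transfer ellipse a_t = (r₁ + r₂)/2 = 1.078×10⁷ m.
At r₁: circular v_c1 = √(μ/r₁) = 7202 m/s; transfer-periapsis v_p = √[μ(2/r₁ − 1/a_t)] = 8578 m/s.
Δv₁ = v_p − v_c1 = 1377 m/s.
At r₂: circular v_c2 = √(μ/r₂) = 4609 m/s; transfer-apoapsis v_a = √[μ(2/r₂ − 1/a_t)] = 3514 m/s.
Δv₂ = v_c2 − v_a = 1095 m/s.
Total Δv = Δv₁ + Δv₂ = 2472 m/s = 2.472 km/s.

Δv_total ≈ 2.47 km/s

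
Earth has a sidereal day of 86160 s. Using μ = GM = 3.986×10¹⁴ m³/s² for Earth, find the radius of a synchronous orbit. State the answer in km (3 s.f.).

r_sync ≈ 42200 km

A synchronous orbit has period T, so by Kepler's third law a = (μT²/4π²)^(1/3).
μT²/4π² = 3.986×10¹⁴ × (8.616×10⁴)² / 39.48 = 7.495×10²² m³.
a = 4.216×10⁷ m = 42163 km.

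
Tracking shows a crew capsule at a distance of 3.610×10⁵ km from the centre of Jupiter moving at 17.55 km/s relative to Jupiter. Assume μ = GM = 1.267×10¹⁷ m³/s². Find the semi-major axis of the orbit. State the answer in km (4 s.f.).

r = 3.610×10⁸ m.
Specific orbital energy ε = v²/2 − μ/r = (17550)²/2 − 1.267×10¹⁷/3.610×10⁸ = -1.970×10⁸ J/kg.
Since ε = −μ/(2a), a = −μ/(2ε) = 3.216×10⁸ m = 3.2163×10⁵ km.

a ≈ 3.216×10⁵ km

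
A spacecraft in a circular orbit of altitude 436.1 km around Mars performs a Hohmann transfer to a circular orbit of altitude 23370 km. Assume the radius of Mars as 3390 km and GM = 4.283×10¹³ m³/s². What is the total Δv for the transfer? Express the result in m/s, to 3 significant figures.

Δv_total ≈ 1710 m/s

r₁ = 3390 + 436.1 = 3826.1 km = 3.8261×10⁶ m.
r₂ = 3390 + 23370 = 26760 km = 2.6760×10⁷ m.
Transfer ellipse a_t = (r₁ + r₂)/2 = 1.529×10⁷ m.
At r₁: circular v_c1 = √(μ/r₁) = 3346 m/s; transfer-periapsis v_p = √[μ(2/r₁ − 1/a_t)] = 4426 m/s.
Δv₁ = v_p − v_c1 = 1080 m/s.
At r₂: circular v_c2 = √(μ/r₂) = 1265 m/s; transfer-apoapsis v_a = √[μ(2/r₂ − 1/a_t)] = 632.8 m/s.
Δv₂ = v_c2 − v_a = 632.3 m/s.
Total Δv = Δv₁ + Δv₂ = 1712 m/s.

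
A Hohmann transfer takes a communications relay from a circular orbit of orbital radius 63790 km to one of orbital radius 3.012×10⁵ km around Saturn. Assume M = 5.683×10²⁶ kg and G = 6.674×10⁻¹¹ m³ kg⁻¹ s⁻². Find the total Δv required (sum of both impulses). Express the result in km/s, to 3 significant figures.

Δv_total ≈ 11.5 km/s

μ = GM = 6.674×10⁻¹¹ × 5.683×10²⁶ = 3.793×10¹⁶ m³/s².
r₁ = 63790 km = 6.379×10⁷ m.
r₂ = 3.012×10⁵ km = 3.012×10⁸ m.
Transfer ellipse a_t = (r₁ + r₂)/2 = 1.825×10⁸ m.
At r₁: circular v_c1 = √(μ/r₁) = 24380 m/s; transfer-perikrone v_p = √[μ(2/r₁ − 1/a_t)] = 31330 m/s.
Δv₁ = v_p − v_c1 = 6942 m/s.
At r₂: circular v_c2 = √(μ/r₂) = 11220 m/s; transfer-apokrone v_a = √[μ(2/r₂ − 1/a_t)] = 6634 m/s.
Δv₂ = v_c2 − v_a = 4587 m/s.
Total Δv = Δv₁ + Δv₂ = 11530 m/s = 11.53 km/s.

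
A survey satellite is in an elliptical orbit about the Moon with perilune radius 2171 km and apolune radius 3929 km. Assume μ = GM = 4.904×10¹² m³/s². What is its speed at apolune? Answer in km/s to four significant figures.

Semi-major axis a = (r_p + r_a)/2 = 3050.0 km = 3.050×10⁶ m.
Vis-viva: v² = μ(2/r − 1/a) = 4.904×10¹² × (5.090×10⁻⁷ − 3.279×10⁻⁷) = 8.884×10⁵ m²/s².
v = 942.6 m/s = 0.9426 km/s.

v ≈ 0.9426 km/s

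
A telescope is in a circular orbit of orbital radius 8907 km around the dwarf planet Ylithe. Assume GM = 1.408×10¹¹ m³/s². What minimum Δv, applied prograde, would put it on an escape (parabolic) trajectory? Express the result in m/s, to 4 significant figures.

r = 8907 km = 8.907×10⁶ m.
Circular speed v_c = √(μ/r) = 125.7 m/s.
Escape speed v_esc = √(2μ/r) = √2 × v_c = 177.8 m/s.
Δv = v_esc − v_c = 52.08 m/s.

Δv ≈ 52.08 m/s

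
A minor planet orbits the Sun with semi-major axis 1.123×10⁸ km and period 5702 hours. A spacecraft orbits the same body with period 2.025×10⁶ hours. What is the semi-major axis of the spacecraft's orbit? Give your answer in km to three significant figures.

Kepler's third law: a³ ∝ T², so a₂ = a₁ (T₂/T₁)^(2/3).
T₂/T₁ = 355.1, (T₂/T₁)^(2/3) = 50.15.
a₂ = 1.123×10⁸ × 50.15 = 5.632×10⁹ km.

a₂ ≈ 5.63×10⁹ km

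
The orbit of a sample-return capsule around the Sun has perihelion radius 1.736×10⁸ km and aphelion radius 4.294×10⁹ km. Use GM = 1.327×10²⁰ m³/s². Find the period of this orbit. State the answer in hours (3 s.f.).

Semi-major axis a = (r_p + r_a)/2 = (1.7360×10⁸ + 4.2940×10⁹)/2 = 2.2338×10⁹ km = 2.234×10¹² m.
By Kepler's third law T = 2π√(a³/μ) = 2π × 2.898×10⁸ = 1.821×10⁹ s.
= 5.058×10⁵ hours.

T ≈ 506000 hours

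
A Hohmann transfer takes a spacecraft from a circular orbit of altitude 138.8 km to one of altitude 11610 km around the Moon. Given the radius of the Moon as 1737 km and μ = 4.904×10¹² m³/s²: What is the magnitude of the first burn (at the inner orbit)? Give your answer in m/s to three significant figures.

r₁ = 1737 + 138.8 = 1875.8 km = 1.8758×10⁶ m.
r₂ = 1737 + 11610 = 13347 km = 1.3347×10⁷ m.
Transfer ellipse a_t = (r₁ + r₂)/2 = 7.611×10⁶ m.
At r₁: circular v_c1 = √(μ/r₁) = 1617 m/s; transfer-perilune v_p = √[μ(2/r₁ − 1/a_t)] = 2141 m/s.
Δv₁ = v_p − v_c1 = 524.2 m/s.

Δv ≈ 524 m/s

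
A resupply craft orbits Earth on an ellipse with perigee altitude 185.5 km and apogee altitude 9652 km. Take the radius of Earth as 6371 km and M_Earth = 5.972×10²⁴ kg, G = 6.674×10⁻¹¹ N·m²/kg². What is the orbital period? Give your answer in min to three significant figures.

T ≈ 199 min

μ = GM = 6.674×10⁻¹¹ × 5.972×10²⁴ = 3.986×10¹⁴ m³/s².
r_p = 6371 + 185.5 = 6556.5 km = 6.5565×10⁶ m.
r_a = 6371 + 9652 = 16023 km = 1.6023×10⁷ m.
Semi-major axis a = (r_p + r_a)/2 = (6556.5 + 16023)/2 = 11290 km = 1.129×10⁷ m.
By Kepler's third law T = 2π√(a³/μ) = 2π × 1.900×10³ = 1.194×10⁴ s.
= 199.0 min.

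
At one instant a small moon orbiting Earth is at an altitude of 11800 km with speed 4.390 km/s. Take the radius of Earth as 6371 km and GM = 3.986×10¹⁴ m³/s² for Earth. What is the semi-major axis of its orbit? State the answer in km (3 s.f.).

r = 6371 + 11800 = 18171 km = 1.817×10⁷ m.
Specific orbital energy ε = v²/2 − μ/r = (4390)²/2 − 3.986×10¹⁴/1.817×10⁷ = -1.230×10⁷ J/kg.
Since ε = −μ/(2a), a = −μ/(2ε) = 1.620×10⁷ m = 16203 km.

a ≈ 16200 km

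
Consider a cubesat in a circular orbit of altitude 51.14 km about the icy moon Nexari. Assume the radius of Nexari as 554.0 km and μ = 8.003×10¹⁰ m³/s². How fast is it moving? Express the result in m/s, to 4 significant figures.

v ≈ 363.7 m/s

r = 554.0 + 51.14 = 605.14 km = 6.0514×10⁵ m.
For a circular orbit v = √(μ/r) = √(8.003×10¹⁰ / 6.051×10⁵) = √(1.323×10⁵) = 363.7 m/s.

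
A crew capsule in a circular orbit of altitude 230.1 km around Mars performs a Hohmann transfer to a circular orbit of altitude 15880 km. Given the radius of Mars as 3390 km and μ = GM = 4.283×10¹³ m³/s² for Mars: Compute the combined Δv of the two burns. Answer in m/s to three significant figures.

r₁ = 3390 + 230.1 = 3620.1 km = 3.6201×10⁶ m.
r₂ = 3390 + 15880 = 19270 km = 1.9270×10⁷ m.
Transfer ellipse a_t = (r₁ + r₂)/2 = 1.145×10⁷ m.
At r₁: circular v_c1 = √(μ/r₁) = 3440 m/s; transfer-periapsis v_p = √[μ(2/r₁ − 1/a_t)] = 4463 m/s.
Δv₁ = v_p − v_c1 = 1024 m/s.
At r₂: circular v_c2 = √(μ/r₂) = 1491 m/s; transfer-apoapsis v_a = √[μ(2/r₂ − 1/a_t)] = 838.5 m/s.
Δv₂ = v_c2 − v_a = 652.4 m/s.
Total Δv = Δv₁ + Δv₂ = 1676 m/s.

Δv_total ≈ 1680 m/s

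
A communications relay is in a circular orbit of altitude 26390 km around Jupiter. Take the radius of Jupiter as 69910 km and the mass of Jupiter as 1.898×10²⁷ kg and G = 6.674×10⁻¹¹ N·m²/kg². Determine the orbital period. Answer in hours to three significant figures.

μ = GM = 6.674×10⁻¹¹ × 1.898×10²⁷ = 1.267×10¹⁷ m³/s².
r = 69910 + 26390 = 96300 km = 9.6300×10⁷ m.
Kepler's third law: T = 2π√(r³/μ) = 2π√((9.630×10⁷)³ / 1.267×10¹⁷).
r³/μ = 7.050×10⁶ s², so T = 2π × 2.655×10³ = 1.668×10⁴ s.
Converting: 1.668×10⁴ s ÷ 3600 = 4.634 hours.

T ≈ 4.63 hours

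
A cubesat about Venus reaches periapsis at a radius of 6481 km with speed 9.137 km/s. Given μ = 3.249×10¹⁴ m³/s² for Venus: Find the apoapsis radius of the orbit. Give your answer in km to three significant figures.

apoapsis radius ≈ 32200 km

r_p = 6.481×10⁶ m.
Specific energy ε = v²/2 − μ/r = -8.389×10⁶ J/kg, so a = −μ/(2ε) = 1.937×10⁷ m.
The apsides satisfy r_p + r_a = 2a, so the apoapsis radius is 2a − r_p = 3.225×10⁷ m = 32249 km.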